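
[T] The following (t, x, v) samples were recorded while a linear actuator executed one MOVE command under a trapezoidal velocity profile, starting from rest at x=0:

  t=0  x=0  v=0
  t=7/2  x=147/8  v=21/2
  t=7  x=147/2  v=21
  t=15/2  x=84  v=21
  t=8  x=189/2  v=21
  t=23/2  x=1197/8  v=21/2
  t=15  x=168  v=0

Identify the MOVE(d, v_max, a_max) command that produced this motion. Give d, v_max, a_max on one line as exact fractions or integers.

final state: t=15, x=168, v=0 → d = 168
a_max = (21/2−0)/(7/2−0) = 3
max v = 21 over t∈[7,8] → v_max = 21
check: 21·(7+1) = 168 ✓

d=168 v_max=21 a_max=3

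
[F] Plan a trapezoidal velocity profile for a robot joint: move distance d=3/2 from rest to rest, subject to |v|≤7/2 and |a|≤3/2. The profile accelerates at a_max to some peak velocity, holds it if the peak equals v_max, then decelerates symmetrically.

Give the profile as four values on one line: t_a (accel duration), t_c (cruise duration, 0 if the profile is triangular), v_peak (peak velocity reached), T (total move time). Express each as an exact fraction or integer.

vₘ²/aₘ = (7/2)²/(3/2) = 49/6
3/2 < 49/6 so t_c = 0
v_peak = √(3/2·3/2) = √(9/4) = 3/2
t_a = (3/2)/(3/2) = 1; t_c = 0
T = 2·1 = 2

t_a=1 t_c=0 v_peak=3/2 T=2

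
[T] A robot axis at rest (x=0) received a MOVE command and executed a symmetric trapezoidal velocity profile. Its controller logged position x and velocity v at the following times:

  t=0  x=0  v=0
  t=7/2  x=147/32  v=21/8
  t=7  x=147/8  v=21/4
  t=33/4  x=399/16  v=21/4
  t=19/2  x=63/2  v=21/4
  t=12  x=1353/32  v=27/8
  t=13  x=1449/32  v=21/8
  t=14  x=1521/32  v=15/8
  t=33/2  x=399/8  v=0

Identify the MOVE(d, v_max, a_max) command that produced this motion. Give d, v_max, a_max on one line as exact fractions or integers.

final state: t=33/2, x=399/8, v=0 → d = 399/8
a_max = (21/8−0)/(7/2−0) = 3/4
max v = 21/4 over t∈[7,19/2] → v_max = 21/4
check: 21/4·(7+5/2) = 399/8 ✓

d=399/8 v_max=21/4 a_max=3/4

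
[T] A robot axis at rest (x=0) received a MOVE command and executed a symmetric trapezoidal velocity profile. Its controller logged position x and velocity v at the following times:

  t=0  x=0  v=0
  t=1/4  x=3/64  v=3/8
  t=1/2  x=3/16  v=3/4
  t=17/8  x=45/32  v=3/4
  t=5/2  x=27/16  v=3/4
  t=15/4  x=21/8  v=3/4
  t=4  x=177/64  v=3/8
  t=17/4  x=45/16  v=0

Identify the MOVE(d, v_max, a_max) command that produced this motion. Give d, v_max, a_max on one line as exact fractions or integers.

d=45/16 v_max=3/4 a_max=3/2

final state: t=17/4, x=45/16, v=0 → d = 45/16
a_max = (3/8−0)/(1/4−0) = 3/2
max v = 3/4 over t∈[1/2,15/4] → v_max = 3/4
check: 3/4·(1/2+13/4) = 45/16 ✓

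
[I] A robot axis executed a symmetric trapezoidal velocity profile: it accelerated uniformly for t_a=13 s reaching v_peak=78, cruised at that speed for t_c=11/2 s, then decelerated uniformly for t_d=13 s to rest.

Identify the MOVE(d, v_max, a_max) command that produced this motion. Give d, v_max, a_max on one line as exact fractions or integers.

d=1443 v_max=78 a_max=6

a_max = 78/13 = 6
d_a = ½·78·13 = 507; d_c = 78·11/2 = 429
d = 2·507 + 429 = 1443
t_c = 11/2 > 0 so v_max = 78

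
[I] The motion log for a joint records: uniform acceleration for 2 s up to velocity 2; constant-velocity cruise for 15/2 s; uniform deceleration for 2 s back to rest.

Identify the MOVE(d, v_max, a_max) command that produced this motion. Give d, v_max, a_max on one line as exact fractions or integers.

a_max = 2/2 = 1
d_a = ½·2·2 = 2; d_c = 2·15/2 = 15
d = 2·2 + 15 = 19
t_c = 15/2 > 0 → v_max = v_peak = 2

d=19 v_max=2 a_max=1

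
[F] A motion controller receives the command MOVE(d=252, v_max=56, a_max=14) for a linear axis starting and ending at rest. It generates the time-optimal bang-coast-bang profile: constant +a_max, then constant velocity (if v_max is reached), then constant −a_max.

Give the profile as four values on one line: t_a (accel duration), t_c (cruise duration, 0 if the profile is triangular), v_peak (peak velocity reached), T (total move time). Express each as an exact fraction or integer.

t_a=4 t_c=1/2 v_peak=56 T=17/2

(v_max)²/a_max = 56²/14 = 224
252 ≥ 224 ⇒ cruise phase
t_a = 56/14 = 4; v_peak = 56
d_cruise = 252 − 224 = 28; t_c = 28/56 = 1/2
T = 2·4 + 1/2 = 17/2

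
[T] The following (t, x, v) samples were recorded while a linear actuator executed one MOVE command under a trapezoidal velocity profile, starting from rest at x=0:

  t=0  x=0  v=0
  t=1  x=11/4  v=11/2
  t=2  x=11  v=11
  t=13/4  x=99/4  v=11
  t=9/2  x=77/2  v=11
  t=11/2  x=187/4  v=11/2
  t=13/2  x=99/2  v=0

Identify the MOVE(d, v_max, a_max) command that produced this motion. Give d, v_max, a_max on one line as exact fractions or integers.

d=99/2 v_max=11 a_max=11/2

final state: t=13/2, x=99/2, v=0 → d = 99/2
a_max = (11/2−0)/(1−0) = 11/2
max v = 11 over t∈[2,9/2] → v_max = 11
check: 11·(2+5/2) = 99/2 ✓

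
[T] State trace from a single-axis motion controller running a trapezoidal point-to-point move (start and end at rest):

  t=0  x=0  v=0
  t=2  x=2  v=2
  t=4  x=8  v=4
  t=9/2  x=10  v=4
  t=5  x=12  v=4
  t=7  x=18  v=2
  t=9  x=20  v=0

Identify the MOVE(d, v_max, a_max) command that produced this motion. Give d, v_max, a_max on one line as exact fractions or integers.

final state: t=9, x=20, v=0 → d = 20
a_max = (2−0)/(2−0) = 1
max v = 4 over t∈[4,5] → v_max = 4
check: 4·(4+1) = 20 ✓

d=20 v_max=4 a_max=1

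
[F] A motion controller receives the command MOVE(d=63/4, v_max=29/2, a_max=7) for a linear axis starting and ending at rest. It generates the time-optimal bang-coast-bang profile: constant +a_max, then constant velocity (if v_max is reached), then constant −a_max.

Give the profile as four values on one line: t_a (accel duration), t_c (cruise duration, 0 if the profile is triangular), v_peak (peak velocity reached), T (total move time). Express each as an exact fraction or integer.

t_a=3/2 t_c=0 v_peak=21/2 T=3

(v_max)²/a_max = (29/2)²/7 = 841/28
63/4 < 841/28 → triangular
v_peak = √(63/4·7) = √(441/4) = 21/2
t_a = (21/2)/7 = 3/2; t_c = 0
T = 2·3/2 = 3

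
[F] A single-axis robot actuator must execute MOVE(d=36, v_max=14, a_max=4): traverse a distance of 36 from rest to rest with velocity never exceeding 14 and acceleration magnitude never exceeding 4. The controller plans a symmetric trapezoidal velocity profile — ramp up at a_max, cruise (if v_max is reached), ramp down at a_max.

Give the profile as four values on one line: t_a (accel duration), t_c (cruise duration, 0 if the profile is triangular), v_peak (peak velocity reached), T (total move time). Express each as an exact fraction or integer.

t_a=3 t_c=0 v_peak=12 T=6

vₘ²/aₘ = 14²/4 = 49
36 < 49 → triangular
v_peak = √(36·4) = √144 = 12
t_a = 12/4 = 3; t_c = 0
T = 2·3 = 6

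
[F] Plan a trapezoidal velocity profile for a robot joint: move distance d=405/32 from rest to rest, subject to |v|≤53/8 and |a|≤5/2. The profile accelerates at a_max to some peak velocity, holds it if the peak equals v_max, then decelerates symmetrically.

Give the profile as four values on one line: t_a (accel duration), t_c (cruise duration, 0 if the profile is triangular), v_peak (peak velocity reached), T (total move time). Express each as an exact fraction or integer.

t_a=9/4 t_c=0 v_peak=45/8 T=9/2

v_max²/a_max = (53/8)²/(5/2) = 2809/160
405/32 < 2809/160 so t_c = 0
v_peak = √(405/32·5/2) = √(2025/64) = 45/8
t_a = (45/8)/(5/2) = 9/4; t_c = 0
T = 2·9/4 = 9/2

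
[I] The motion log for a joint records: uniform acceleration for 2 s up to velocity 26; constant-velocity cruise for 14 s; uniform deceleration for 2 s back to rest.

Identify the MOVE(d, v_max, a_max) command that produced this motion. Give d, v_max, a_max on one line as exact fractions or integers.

d=416 v_max=26 a_max=13

a_max = 26/2 = 13
d_a = ½·26·2 = 26; d_c = 26·14 = 364
d = 2·26 + 364 = 416
t_c = 14 > 0 ⇒ limit active, v_max = 26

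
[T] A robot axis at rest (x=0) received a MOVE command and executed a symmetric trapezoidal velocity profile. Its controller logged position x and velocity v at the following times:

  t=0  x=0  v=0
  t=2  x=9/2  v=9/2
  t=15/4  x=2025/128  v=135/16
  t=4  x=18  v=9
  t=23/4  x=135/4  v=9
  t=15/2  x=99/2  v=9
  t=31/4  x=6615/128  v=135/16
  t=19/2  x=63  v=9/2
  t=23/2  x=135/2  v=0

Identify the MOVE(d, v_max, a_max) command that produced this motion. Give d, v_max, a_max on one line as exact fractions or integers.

final state: t=23/2, x=135/2, v=0 → d = 135/2
a_max = (9/2−0)/(2−0) = 9/4
max v = 9 over t∈[4,15/2] → v_max = 9
check: 9·(4+7/2) = 135/2 ✓

d=135/2 v_max=9 a_max=9/4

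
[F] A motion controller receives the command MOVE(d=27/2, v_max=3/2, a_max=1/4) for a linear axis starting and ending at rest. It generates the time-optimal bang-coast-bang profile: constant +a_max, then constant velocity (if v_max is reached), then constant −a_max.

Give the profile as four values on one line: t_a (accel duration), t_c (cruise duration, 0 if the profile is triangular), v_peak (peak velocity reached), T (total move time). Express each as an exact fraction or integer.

t_a=6 t_c=3 v_peak=3/2 T=15

v_max²/a_max = (3/2)²/(1/4) = 9
27/2 ≥ 9 so v_max reached
t_a = (3/2)/(1/4) = 6; v_peak = 3/2
d_cruise = 27/2 − 9 = 9/2; t_c = (9/2)/(3/2) = 3
T = 2·6 + 3 = 15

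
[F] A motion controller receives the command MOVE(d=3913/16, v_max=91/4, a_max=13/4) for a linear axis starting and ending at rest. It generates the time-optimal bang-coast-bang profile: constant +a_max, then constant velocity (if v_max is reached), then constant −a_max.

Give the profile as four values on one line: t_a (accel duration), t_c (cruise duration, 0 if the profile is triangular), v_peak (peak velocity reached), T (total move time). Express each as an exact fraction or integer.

v_max²/a_max = (91/4)²/(13/4) = 637/4
3913/16 ≥ 637/4 so v_max reached
t_a = (91/4)/(13/4) = 7; v_peak = 91/4
d_cruise = 3913/16 − 637/4 = 1365/16; t_c = (1365/16)/(91/4) = 15/4
T = 2·7 + 15/4 = 71/4

t_a=7 t_c=15/4 v_peak=91/4 T=71/4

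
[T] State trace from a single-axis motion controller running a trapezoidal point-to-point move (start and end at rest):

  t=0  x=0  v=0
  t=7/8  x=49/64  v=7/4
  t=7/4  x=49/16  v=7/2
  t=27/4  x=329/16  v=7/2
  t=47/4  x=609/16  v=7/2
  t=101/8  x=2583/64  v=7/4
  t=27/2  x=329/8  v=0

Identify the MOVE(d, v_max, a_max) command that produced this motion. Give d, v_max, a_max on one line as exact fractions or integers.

final state: t=27/2, x=329/8, v=0 → d = 329/8
a_max = (7/4−0)/(7/8−0) = 2
max v = 7/2 over t∈[7/4,47/4] → v_max = 7/2
check: 7/2·(7/4+10) = 329/8 ✓

d=329/8 v_max=7/2 a_max=2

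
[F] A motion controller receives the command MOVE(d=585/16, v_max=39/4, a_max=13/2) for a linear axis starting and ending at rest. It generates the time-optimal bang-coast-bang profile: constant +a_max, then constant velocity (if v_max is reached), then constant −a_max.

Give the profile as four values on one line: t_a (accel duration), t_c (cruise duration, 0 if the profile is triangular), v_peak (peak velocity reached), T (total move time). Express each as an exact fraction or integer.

vₘ²/aₘ = (39/4)²/(13/2) = 117/8
585/16 ≥ 117/8 ⇒ cruise phase
t_a = (39/4)/(13/2) = 3/2; v_peak = 39/4
d_cruise = 585/16 − 117/8 = 351/16; t_c = (351/16)/(39/4) = 9/4
T = 2·3/2 + 9/4 = 21/4

t_a=3/2 t_c=9/4 v_peak=39/4 T=21/4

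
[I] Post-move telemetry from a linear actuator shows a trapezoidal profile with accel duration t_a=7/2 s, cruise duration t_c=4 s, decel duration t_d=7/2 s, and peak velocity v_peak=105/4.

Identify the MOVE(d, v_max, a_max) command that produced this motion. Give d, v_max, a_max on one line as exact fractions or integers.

a_max = (105/4)/(7/2) = 15/2
d_a = ½·105/4·7/2 = 735/16; d_c = 105/4·4 = 105
d = 2·735/16 + 105 = 1575/8
t_c = 4 > 0 → v_max = v_peak = 105/4

d=1575/8 v_max=105/4 a_max=15/2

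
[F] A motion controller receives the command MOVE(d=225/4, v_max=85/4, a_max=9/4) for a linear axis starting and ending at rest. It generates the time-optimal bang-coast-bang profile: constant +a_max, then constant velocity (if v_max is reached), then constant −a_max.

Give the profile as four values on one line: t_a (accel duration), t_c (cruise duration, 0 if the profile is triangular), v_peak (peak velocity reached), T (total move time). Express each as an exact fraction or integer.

vₘ²/aₘ = (85/4)²/(9/4) = 7225/36
225/4 < 7225/36 → triangular
v_peak = √(225/4·9/4) = √(2025/16) = 45/4
t_a = (45/4)/(9/4) = 5; t_c = 0
T = 2·5 = 10

t_a=5 t_c=0 v_peak=45/4 T=10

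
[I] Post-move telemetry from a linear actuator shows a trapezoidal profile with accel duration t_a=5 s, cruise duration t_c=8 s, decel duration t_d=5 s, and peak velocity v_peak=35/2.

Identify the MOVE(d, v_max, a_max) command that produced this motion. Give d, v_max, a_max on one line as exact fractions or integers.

d=455/2 v_max=35/2 a_max=7/2

a_max = (35/2)/5 = 7/2
d_a = ½·35/2·5 = 175/4; d_c = 35/2·8 = 140
d = 2·175/4 + 140 = 455/2
t_c = 8 > 0 ⇒ limit active, v_max = 35/2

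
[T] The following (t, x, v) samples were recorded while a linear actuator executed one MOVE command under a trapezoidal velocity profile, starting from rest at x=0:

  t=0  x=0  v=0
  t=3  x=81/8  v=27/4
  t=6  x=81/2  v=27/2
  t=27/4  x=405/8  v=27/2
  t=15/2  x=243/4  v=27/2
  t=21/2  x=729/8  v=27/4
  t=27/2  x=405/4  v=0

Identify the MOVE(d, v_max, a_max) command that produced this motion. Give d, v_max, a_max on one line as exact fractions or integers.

d=405/4 v_max=27/2 a_max=9/4

final state: t=27/2, x=405/4, v=0 → d = 405/4
a_max = (27/4−0)/(3−0) = 9/4
max v = 27/2 over t∈[6,15/2] → v_max = 27/2
check: 27/2·(6+3/2) = 405/4 ✓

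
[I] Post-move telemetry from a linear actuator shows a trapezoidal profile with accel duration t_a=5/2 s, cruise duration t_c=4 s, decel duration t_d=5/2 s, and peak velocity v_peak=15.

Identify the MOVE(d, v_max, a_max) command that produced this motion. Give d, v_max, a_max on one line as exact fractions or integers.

d=195/2 v_max=15 a_max=6

a_max = 15/(5/2) = 6
d_a = ½·15·5/2 = 75/4; d_c = 15·4 = 60
d = 2·75/4 + 60 = 195/2
t_c = 4 > 0 ⇒ limit active, v_max = 15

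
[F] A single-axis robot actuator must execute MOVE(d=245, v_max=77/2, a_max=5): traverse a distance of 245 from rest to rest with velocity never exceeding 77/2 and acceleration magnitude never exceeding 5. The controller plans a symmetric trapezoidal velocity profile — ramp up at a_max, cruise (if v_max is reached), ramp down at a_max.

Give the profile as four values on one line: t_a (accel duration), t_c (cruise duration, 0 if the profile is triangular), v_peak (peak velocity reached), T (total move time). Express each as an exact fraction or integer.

(v_max)²/a_max = (77/2)²/5 = 5929/20
245 < 5929/20 ⇒ no cruise
v_peak = √(245·5) = √1225 = 35
t_a = 35/5 = 7; t_c = 0
T = 2·7 = 14

t_a=7 t_c=0 v_peak=35 T=14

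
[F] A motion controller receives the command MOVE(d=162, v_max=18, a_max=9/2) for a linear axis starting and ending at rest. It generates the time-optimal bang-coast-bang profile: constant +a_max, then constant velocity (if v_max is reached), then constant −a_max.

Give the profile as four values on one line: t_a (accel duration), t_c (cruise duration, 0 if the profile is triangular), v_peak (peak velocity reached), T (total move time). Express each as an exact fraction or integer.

t_a=4 t_c=5 v_peak=18 T=13

vₘ²/aₘ = 18²/(9/2) = 72
162 ≥ 72 → trapezoidal
t_a = 18/(9/2) = 4; v_peak = 18
d_cruise = 162 − 72 = 90; t_c = 90/18 = 5
T = 2·4 + 5 = 13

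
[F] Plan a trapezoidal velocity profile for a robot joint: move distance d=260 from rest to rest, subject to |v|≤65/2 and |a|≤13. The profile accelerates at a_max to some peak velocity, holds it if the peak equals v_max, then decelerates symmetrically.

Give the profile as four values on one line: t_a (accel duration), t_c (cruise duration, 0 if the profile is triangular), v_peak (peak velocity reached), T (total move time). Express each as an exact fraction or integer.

(v_max)²/a_max = (65/2)²/13 = 325/4
260 ≥ 325/4 → trapezoidal
t_a = (65/2)/13 = 5/2; v_peak = 65/2
d_cruise = 260 − 325/4 = 715/4; t_c = (715/4)/(65/2) = 11/2
T = 2·5/2 + 11/2 = 21/2

t_a=5/2 t_c=11/2 v_peak=65/2 T=21/2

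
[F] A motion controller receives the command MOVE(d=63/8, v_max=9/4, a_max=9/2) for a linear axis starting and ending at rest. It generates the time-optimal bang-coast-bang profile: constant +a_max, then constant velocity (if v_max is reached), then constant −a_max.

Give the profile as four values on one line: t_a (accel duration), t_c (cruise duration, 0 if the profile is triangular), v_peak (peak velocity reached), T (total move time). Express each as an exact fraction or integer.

t_a=1/2 t_c=3 v_peak=9/4 T=4

vₘ²/aₘ = (9/4)²/(9/2) = 9/8
63/8 ≥ 9/8 so v_max reached
t_a = (9/4)/(9/2) = 1/2; v_peak = 9/4
d_cruise = 63/8 − 9/8 = 27/4; t_c = (27/4)/(9/4) = 3
T = 2·1/2 + 3 = 4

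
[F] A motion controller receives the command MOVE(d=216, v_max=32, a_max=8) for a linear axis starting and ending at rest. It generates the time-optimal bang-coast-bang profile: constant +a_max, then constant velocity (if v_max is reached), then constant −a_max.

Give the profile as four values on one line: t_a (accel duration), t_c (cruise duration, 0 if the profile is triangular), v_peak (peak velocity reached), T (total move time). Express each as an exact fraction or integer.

vₘ²/aₘ = 32²/8 = 128
216 ≥ 128 so v_max reached
t_a = 32/8 = 4; v_peak = 32
d_cruise = 216 − 128 = 88; t_c = 88/32 = 11/4
T = 2·4 + 11/4 = 43/4

t_a=4 t_c=11/4 v_peak=32 T=43/4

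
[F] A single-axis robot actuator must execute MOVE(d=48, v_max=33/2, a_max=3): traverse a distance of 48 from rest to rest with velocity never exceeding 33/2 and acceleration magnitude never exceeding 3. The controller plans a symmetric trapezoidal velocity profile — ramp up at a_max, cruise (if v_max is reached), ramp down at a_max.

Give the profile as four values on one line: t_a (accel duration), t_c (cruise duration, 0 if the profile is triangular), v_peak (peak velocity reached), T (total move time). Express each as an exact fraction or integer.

t_a=4 t_c=0 v_peak=12 T=8

v_max²/a_max = (33/2)²/3 = 363/4
48 < 363/4 → triangular
v_peak = √(48·3) = √144 = 12
t_a = 12/3 = 4; t_c = 0
T = 2·4 = 8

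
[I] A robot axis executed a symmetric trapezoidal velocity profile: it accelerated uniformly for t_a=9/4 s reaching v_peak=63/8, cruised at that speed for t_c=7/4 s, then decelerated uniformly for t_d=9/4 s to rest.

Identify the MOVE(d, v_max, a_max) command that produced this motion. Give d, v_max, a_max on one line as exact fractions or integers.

a_max = (63/8)/(9/4) = 7/2
d_a = ½·63/8·9/4 = 567/64; d_c = 63/8·7/4 = 441/32
d = 2·567/64 + 441/32 = 63/2
t_c = 7/4 > 0 so v_max = 63/8

d=63/2 v_max=63/8 a_max=7/2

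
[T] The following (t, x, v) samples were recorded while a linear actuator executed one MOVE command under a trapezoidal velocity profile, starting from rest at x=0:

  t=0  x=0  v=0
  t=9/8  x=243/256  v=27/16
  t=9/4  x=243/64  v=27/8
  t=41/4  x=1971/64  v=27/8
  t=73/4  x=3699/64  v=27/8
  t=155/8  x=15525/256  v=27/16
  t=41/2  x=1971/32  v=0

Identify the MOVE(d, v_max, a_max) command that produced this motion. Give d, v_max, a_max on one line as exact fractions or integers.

d=1971/32 v_max=27/8 a_max=3/2

final state: t=41/2, x=1971/32, v=0 → d = 1971/32
a_max = (27/16−0)/(9/8−0) = 3/2
max v = 27/8 over t∈[9/4,73/4] → v_max = 27/8
check: 27/8·(9/4+16) = 1971/32 ✓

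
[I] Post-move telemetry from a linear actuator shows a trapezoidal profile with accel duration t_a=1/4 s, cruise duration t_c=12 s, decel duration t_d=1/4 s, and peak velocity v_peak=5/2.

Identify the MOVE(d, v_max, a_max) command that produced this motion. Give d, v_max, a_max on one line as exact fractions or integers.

d=245/8 v_max=5/2 a_max=10

a_max = (5/2)/(1/4) = 10
d_a = ½·5/2·1/4 = 5/16; d_c = 5/2·12 = 30
d = 2·5/16 + 30 = 245/8
t_c = 12 > 0 → v_max = v_peak = 5/2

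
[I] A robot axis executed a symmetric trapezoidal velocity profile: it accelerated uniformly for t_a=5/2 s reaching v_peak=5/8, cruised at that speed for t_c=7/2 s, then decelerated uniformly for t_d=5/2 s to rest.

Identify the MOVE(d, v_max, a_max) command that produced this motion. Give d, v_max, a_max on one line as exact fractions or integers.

d=15/4 v_max=5/8 a_max=1/4

a_max = (5/8)/(5/2) = 1/4
d_a = ½·5/8·5/2 = 25/32; d_c = 5/8·7/2 = 35/16
d = 2·25/32 + 35/16 = 15/4
t_c = 7/2 > 0 ⇒ limit active, v_max = 5/8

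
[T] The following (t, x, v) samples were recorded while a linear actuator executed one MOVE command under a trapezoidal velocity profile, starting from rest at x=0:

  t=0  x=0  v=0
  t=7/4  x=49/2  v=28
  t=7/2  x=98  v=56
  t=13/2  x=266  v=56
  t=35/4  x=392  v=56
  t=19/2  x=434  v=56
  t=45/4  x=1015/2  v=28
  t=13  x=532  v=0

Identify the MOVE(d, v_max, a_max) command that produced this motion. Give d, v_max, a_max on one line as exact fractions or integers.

d=532 v_max=56 a_max=16

final state: t=13, x=532, v=0 → d = 532
a_max = (28−0)/(7/4−0) = 16
max v = 56 over t∈[7/2,19/2] → v_max = 56
check: 56·(7/2+6) = 532 ✓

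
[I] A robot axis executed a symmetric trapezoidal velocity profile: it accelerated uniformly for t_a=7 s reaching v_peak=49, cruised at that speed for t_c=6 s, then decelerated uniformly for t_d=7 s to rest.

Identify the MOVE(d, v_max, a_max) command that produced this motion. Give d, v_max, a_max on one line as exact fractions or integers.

d=637 v_max=49 a_max=7

a_max = 49/7 = 7
d_a = ½·49·7 = 343/2; d_c = 49·6 = 294
d = 2·343/2 + 294 = 637
t_c = 6 > 0 so v_max = 49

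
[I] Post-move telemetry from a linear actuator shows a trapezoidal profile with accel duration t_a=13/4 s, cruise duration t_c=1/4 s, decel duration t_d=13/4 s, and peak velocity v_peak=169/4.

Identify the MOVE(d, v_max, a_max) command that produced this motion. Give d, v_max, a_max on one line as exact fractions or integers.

d=1183/8 v_max=169/4 a_max=13

a_max = (169/4)/(13/4) = 13
d_a = ½·169/4·13/4 = 2197/32; d_c = 169/4·1/4 = 169/16
d = 2·2197/32 + 169/16 = 1183/8
t_c = 1/4 > 0 so v_max = 169/4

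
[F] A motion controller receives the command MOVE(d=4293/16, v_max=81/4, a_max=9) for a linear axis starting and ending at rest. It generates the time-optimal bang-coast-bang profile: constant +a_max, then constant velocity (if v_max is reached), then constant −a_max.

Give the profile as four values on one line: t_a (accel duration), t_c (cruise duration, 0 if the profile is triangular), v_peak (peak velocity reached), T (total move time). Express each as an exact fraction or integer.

t_a=9/4 t_c=11 v_peak=81/4 T=31/2

vₘ²/aₘ = (81/4)²/9 = 729/16
4293/16 ≥ 729/16 ⇒ cruise phase
t_a = (81/4)/9 = 9/4; v_peak = 81/4
d_cruise = 4293/16 − 729/16 = 891/4; t_c = (891/4)/(81/4) = 11
T = 2·9/4 + 11 = 31/2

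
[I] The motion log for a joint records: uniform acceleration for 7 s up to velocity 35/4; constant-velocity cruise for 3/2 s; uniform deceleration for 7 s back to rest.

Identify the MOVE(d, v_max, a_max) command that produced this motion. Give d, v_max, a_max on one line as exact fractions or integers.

d=595/8 v_max=35/4 a_max=5/4

a_max = (35/4)/7 = 5/4
d_a = ½·35/4·7 = 245/8; d_c = 35/4·3/2 = 105/8
d = 2·245/8 + 105/8 = 595/8
t_c = 3/2 > 0 → v_max = v_peak = 35/4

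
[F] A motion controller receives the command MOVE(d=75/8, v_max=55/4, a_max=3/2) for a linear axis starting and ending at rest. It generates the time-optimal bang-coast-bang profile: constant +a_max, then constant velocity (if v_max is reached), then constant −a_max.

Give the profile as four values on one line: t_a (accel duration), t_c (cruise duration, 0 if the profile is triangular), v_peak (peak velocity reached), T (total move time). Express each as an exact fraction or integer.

v_max²/a_max = (55/4)²/(3/2) = 3025/24
75/8 < 3025/24 ⇒ no cruise
v_peak = √(75/8·3/2) = √(225/16) = 15/4
t_a = (15/4)/(3/2) = 5/2; t_c = 0
T = 2·5/2 = 5

t_a=5/2 t_c=0 v_peak=15/4 T=5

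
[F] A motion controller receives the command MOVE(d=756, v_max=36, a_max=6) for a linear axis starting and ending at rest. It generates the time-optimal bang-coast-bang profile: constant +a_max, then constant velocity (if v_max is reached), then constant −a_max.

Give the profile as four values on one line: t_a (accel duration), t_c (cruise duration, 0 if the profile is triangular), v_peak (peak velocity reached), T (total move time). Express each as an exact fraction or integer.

v_max²/a_max = 36²/6 = 216
756 ≥ 216 → trapezoidal
t_a = 36/6 = 6; v_peak = 36
d_cruise = 756 − 216 = 540; t_c = 540/36 = 15
T = 2·6 + 15 = 27

t_a=6 t_c=15 v_peak=36 T=27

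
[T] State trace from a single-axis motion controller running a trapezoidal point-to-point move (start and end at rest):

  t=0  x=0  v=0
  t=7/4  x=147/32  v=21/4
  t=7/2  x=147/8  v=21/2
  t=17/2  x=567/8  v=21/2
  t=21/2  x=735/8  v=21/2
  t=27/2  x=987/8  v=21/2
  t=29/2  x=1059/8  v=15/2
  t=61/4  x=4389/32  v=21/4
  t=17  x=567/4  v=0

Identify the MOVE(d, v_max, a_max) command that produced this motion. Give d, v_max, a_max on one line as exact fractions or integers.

d=567/4 v_max=21/2 a_max=3

final state: t=17, x=567/4, v=0 → d = 567/4
a_max = (21/4−0)/(7/4−0) = 3
max v = 21/2 over t∈[7/2,27/2] → v_max = 21/2
check: 21/2·(7/2+10) = 567/4 ✓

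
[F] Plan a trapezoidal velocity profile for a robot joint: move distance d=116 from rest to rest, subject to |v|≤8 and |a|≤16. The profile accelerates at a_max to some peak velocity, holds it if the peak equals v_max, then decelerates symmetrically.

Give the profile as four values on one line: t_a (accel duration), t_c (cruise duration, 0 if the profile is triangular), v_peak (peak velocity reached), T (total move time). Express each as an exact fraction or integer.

t_a=1/2 t_c=14 v_peak=8 T=15

vₘ²/aₘ = 8²/16 = 4
116 ≥ 4 so v_max reached
t_a = 8/16 = 1/2; v_peak = 8
d_cruise = 116 − 4 = 112; t_c = 112/8 = 14
T = 2·1/2 + 14 = 15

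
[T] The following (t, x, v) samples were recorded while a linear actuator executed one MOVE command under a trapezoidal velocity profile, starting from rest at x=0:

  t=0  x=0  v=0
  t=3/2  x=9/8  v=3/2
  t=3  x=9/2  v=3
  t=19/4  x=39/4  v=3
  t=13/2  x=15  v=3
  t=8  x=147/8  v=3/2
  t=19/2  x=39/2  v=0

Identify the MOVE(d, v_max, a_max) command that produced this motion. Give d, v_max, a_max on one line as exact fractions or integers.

d=39/2 v_max=3 a_max=1

final state: t=19/2, x=39/2, v=0 → d = 39/2
a_max = (3/2−0)/(3/2−0) = 1
max v = 3 over t∈[3,13/2] → v_max = 3
check: 3·(3+7/2) = 39/2 ✓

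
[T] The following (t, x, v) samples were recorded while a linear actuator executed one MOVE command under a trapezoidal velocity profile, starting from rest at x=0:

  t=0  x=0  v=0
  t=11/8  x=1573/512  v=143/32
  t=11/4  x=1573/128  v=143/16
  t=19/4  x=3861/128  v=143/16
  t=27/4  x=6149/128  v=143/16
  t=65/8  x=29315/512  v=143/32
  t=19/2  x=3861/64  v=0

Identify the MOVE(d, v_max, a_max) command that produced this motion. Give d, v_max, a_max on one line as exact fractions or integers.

d=3861/64 v_max=143/16 a_max=13/4

final state: t=19/2, x=3861/64, v=0 → d = 3861/64
a_max = (143/32−0)/(11/8−0) = 13/4
max v = 143/16 over t∈[11/4,27/4] → v_max = 143/16
check: 143/16·(11/4+4) = 3861/64 ✓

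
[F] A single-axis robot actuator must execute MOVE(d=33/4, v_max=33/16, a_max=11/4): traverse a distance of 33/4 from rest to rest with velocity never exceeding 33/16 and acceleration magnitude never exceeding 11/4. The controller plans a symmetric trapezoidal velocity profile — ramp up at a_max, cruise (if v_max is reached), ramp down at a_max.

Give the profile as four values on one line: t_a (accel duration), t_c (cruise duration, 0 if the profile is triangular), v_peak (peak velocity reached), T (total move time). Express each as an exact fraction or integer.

vₘ²/aₘ = (33/16)²/(11/4) = 99/64
33/4 ≥ 99/64 so v_max reached
t_a = (33/16)/(11/4) = 3/4; v_peak = 33/16
d_cruise = 33/4 − 99/64 = 429/64; t_c = (429/64)/(33/16) = 13/4
T = 2·3/4 + 13/4 = 19/4

t_a=3/4 t_c=13/4 v_peak=33/16 T=19/4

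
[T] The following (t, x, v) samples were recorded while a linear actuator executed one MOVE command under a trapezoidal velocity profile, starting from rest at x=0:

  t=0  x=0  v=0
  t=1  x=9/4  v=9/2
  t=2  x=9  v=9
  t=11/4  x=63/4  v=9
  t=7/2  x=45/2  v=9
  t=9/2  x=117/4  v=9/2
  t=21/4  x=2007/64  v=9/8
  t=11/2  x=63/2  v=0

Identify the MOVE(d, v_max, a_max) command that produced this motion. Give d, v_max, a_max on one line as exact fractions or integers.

final state: t=11/2, x=63/2, v=0 → d = 63/2
a_max = (9/2−0)/(1−0) = 9/2
max v = 9 over t∈[2,7/2] → v_max = 9
check: 9·(2+3/2) = 63/2 ✓

d=63/2 v_max=9 a_max=9/2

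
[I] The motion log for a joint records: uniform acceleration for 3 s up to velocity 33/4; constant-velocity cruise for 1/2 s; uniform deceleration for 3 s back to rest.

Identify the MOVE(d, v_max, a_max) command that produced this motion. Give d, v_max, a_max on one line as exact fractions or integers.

a_max = (33/4)/3 = 11/4
d_a = ½·33/4·3 = 99/8; d_c = 33/4·1/2 = 33/8
d = 2·99/8 + 33/8 = 231/8
t_c = 1/2 > 0 so v_max = 33/4

d=231/8 v_max=33/4 a_max=11/4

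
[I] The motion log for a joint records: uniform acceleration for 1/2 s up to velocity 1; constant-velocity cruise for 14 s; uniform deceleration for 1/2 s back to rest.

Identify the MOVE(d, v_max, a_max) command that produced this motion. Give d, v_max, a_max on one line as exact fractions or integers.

a_max = 1/(1/2) = 2
d_a = ½·1·1/2 = 1/4; d_c = 1·14 = 14
d = 2·1/4 + 14 = 29/2
t_c = 14 > 0 so v_max = 1

d=29/2 v_max=1 a_max=2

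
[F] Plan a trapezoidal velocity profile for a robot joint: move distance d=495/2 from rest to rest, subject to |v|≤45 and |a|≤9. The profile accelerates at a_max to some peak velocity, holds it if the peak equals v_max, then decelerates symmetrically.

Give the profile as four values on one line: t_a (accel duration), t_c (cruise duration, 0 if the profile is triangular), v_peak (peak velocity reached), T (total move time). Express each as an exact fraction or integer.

t_a=5 t_c=1/2 v_peak=45 T=21/2

vₘ²/aₘ = 45²/9 = 225
495/2 ≥ 225 ⇒ cruise phase
t_a = 45/9 = 5; v_peak = 45
d_cruise = 495/2 − 225 = 45/2; t_c = (45/2)/45 = 1/2
T = 2·5 + 1/2 = 21/2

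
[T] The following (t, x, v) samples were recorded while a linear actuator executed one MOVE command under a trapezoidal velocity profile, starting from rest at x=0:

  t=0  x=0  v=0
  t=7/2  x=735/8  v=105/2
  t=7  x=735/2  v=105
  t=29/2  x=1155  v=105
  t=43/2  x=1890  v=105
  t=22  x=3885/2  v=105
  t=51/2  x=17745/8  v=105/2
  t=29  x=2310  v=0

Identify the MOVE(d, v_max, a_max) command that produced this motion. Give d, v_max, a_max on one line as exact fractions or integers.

d=2310 v_max=105 a_max=15

final state: t=29, x=2310, v=0 → d = 2310
a_max = (105/2−0)/(7/2−0) = 15
max v = 105 over t∈[7,22] → v_max = 105
check: 105·(7+15) = 2310 ✓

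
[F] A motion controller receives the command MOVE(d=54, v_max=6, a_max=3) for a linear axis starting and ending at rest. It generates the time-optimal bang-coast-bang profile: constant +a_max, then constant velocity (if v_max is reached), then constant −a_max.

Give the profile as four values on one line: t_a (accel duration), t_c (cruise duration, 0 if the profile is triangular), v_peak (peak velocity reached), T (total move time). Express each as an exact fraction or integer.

t_a=2 t_c=7 v_peak=6 T=11

v_max²/a_max = 6²/3 = 12
54 ≥ 12 → trapezoidal
t_a = 6/3 = 2; v_peak = 6
d_cruise = 54 − 12 = 42; t_c = 42/6 = 7
T = 2·2 + 7 = 11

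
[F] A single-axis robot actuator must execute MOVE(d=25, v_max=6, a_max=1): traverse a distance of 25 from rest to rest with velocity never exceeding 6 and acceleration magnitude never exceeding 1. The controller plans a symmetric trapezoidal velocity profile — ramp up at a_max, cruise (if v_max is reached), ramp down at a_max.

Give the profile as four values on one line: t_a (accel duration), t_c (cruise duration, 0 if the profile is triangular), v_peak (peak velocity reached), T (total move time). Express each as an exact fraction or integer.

t_a=5 t_c=0 v_peak=5 T=10

v_max²/a_max = 6²/1 = 36
25 < 36 → triangular
v_peak = √(25·1) = √25 = 5
t_a = 5/1 = 5; t_c = 0
T = 2·5 = 10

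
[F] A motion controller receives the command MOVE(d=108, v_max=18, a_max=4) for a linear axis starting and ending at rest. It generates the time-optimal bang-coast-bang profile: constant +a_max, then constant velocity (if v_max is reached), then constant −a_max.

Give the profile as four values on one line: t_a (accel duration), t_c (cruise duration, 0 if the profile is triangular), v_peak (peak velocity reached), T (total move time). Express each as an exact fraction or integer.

(v_max)²/a_max = 18²/4 = 81
108 ≥ 81 → trapezoidal
t_a = 18/4 = 9/2; v_peak = 18
d_cruise = 108 − 81 = 27; t_c = 27/18 = 3/2
T = 2·9/2 + 3/2 = 21/2

t_a=9/2 t_c=3/2 v_peak=18 T=21/2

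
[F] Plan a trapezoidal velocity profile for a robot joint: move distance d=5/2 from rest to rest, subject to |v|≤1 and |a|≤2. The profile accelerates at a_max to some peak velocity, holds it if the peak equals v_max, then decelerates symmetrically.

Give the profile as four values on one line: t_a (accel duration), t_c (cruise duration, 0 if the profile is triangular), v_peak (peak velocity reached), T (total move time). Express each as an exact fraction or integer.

(v_max)²/a_max = 1²/2 = 1/2
5/2 ≥ 1/2 ⇒ cruise phase
t_a = 1/2; v_peak = 1
d_cruise = 5/2 − 1/2 = 2; t_c = 2/1 = 2
T = 2·1/2 + 2 = 3

t_a=1/2 t_c=2 v_peak=1 T=3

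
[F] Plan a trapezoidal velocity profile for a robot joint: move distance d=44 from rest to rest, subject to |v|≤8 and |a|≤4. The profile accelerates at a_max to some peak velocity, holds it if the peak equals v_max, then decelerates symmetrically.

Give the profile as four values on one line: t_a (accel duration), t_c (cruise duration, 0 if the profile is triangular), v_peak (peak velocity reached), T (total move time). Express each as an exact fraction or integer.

t_a=2 t_c=7/2 v_peak=8 T=15/2

(v_max)²/a_max = 8²/4 = 16
44 ≥ 16 → trapezoidal
t_a = 8/4 = 2; v_peak = 8
d_cruise = 44 − 16 = 28; t_c = 28/8 = 7/2
T = 2·2 + 7/2 = 15/2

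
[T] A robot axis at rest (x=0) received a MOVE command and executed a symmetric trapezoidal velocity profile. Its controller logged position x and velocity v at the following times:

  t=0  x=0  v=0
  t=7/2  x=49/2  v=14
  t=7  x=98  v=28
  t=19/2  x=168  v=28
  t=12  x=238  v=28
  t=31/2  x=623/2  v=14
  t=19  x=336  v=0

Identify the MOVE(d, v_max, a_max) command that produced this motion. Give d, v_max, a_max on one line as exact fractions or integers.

final state: t=19, x=336, v=0 → d = 336
a_max = (14−0)/(7/2−0) = 4
max v = 28 over t∈[7,12] → v_max = 28
check: 28·(7+5) = 336 ✓

d=336 v_max=28 a_max=4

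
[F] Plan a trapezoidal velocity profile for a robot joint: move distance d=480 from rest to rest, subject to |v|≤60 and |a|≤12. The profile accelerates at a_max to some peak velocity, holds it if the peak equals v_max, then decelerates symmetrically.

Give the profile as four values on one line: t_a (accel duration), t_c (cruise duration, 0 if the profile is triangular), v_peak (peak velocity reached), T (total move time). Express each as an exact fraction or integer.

v_max²/a_max = 60²/12 = 300
480 ≥ 300 → trapezoidal
t_a = 60/12 = 5; v_peak = 60
d_cruise = 480 − 300 = 180; t_c = 180/60 = 3
T = 2·5 + 3 = 13

t_a=5 t_c=3 v_peak=60 T=13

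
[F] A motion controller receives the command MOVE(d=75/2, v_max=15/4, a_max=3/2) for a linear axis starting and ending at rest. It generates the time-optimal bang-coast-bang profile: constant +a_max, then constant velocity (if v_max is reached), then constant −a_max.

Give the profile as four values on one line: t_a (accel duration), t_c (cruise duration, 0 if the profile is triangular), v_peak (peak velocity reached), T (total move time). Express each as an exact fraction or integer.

t_a=5/2 t_c=15/2 v_peak=15/4 T=25/2

(v_max)²/a_max = (15/4)²/(3/2) = 75/8
75/2 ≥ 75/8 → trapezoidal
t_a = (15/4)/(3/2) = 5/2; v_peak = 15/4
d_cruise = 75/2 − 75/8 = 225/8; t_c = (225/8)/(15/4) = 15/2
T = 2·5/2 + 15/2 = 25/2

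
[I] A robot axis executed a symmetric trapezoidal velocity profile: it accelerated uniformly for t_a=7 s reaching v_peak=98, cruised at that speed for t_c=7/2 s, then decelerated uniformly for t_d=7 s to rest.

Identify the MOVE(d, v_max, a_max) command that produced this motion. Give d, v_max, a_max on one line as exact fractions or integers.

d=1029 v_max=98 a_max=14

a_max = 98/7 = 14
d_a = ½·98·7 = 343; d_c = 98·7/2 = 343
d = 2·343 + 343 = 1029
t_c = 7/2 > 0 → v_max = v_peak = 98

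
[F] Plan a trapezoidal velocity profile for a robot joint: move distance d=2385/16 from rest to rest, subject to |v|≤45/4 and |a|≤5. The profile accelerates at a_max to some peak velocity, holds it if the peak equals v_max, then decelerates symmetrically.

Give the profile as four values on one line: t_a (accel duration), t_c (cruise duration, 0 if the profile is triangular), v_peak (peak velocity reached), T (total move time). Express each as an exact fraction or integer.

t_a=9/4 t_c=11 v_peak=45/4 T=31/2

vₘ²/aₘ = (45/4)²/5 = 405/16
2385/16 ≥ 405/16 ⇒ cruise phase
t_a = (45/4)/5 = 9/4; v_peak = 45/4
d_cruise = 2385/16 − 405/16 = 495/4; t_c = (495/4)/(45/4) = 11
T = 2·9/4 + 11 = 31/2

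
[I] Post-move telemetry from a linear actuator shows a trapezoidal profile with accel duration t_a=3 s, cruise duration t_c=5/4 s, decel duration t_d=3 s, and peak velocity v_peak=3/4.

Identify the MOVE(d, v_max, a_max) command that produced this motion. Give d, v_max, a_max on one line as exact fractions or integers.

a_max = (3/4)/3 = 1/4
d_a = ½·3/4·3 = 9/8; d_c = 3/4·5/4 = 15/16
d = 2·9/8 + 15/16 = 51/16
t_c = 5/4 > 0 → v_max = v_peak = 3/4

d=51/16 v_max=3/4 a_max=1/4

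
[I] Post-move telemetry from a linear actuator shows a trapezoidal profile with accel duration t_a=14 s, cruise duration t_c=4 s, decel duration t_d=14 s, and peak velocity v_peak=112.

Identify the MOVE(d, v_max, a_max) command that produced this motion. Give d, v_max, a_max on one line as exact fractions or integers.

a_max = 112/14 = 8
d_a = ½·112·14 = 784; d_c = 112·4 = 448
d = 2·784 + 448 = 2016
t_c = 4 > 0 ⇒ limit active, v_max = 112

d=2016 v_max=112 a_max=8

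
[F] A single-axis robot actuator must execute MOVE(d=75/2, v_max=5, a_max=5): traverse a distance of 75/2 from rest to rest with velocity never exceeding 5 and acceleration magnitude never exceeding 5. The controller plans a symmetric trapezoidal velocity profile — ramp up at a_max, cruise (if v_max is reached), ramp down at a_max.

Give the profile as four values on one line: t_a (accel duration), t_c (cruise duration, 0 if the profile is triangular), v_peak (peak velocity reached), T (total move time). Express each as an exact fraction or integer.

t_a=1 t_c=13/2 v_peak=5 T=17/2

(v_max)²/a_max = 5²/5 = 5
75/2 ≥ 5 so v_max reached
t_a = 5/5 = 1; v_peak = 5
d_cruise = 75/2 − 5 = 65/2; t_c = (65/2)/5 = 13/2
T = 2·1 + 13/2 = 17/2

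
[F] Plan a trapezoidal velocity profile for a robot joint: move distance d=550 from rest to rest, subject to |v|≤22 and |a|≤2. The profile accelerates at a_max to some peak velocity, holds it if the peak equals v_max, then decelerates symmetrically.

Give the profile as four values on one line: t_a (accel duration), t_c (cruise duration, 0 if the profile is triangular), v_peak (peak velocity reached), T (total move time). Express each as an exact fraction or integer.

(v_max)²/a_max = 22²/2 = 242
550 ≥ 242 so v_max reached
t_a = 22/2 = 11; v_peak = 22
d_cruise = 550 − 242 = 308; t_c = 308/22 = 14
T = 2·11 + 14 = 36

t_a=11 t_c=14 v_peak=22 T=36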